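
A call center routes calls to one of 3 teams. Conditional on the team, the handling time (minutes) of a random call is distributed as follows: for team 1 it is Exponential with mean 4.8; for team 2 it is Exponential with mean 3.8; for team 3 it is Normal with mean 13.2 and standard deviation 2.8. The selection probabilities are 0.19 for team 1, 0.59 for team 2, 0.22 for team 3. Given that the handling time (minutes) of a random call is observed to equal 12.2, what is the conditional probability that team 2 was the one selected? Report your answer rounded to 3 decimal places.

0.161

Likelihoods f(12.2 | ·): 1: 0.0164031; 2: 0.0106146; 3: 0.133676.
Posterior ∝ prior × likelihood. Numerator for 2: 0.59·0.0106146 = 0.0062626.
Normalizing constant: 0.19·0.0164031 + 0.59·0.0106146 + 0.22·0.133676 = 0.038788.
P(2 | observation) = 0.0062626 / 0.038788 = 0.161457.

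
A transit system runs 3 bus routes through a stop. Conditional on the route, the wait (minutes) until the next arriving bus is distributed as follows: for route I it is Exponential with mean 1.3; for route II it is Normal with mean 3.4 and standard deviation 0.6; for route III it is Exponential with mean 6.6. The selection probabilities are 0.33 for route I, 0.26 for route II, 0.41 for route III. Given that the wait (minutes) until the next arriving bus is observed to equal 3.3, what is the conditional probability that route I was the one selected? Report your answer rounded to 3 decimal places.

Likelihoods f(3.3 | ·): I: 0.0607599; II: 0.655733; III: 0.0918986.
Posterior ∝ prior × likelihood. Numerator for I: 0.33·0.0607599 = 0.0200508.
Normalizing constant: 0.33·0.0607599 + 0.26·0.655733 + 0.41·0.0918986 = 0.22822.
P(I | observation) = 0.0200508 / 0.22822 = 0.0878572.

0.088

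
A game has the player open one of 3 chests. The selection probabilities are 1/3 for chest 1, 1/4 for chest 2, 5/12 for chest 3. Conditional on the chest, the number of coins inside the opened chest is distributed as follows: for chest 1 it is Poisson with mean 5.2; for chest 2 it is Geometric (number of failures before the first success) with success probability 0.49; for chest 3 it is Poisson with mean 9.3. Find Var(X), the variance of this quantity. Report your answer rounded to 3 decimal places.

Per component, 1: μ=5.2, E[X²]=32.24; 2: μ=1.04082, E[X²]=3.20741; 3: μ=9.3, E[X²]=95.79.
E[X] = 0.333333·5.2 + 0.25·1.04082 + 0.416667·9.3 = 5.86854.
E[X²] = 0.333333·32.24 + 0.25·3.20741 + 0.416667·95.79 = 51.461.
Var(X) = E[X²] − (E[X])² = 51.461 − 34.4397 = 17.0213.

17.021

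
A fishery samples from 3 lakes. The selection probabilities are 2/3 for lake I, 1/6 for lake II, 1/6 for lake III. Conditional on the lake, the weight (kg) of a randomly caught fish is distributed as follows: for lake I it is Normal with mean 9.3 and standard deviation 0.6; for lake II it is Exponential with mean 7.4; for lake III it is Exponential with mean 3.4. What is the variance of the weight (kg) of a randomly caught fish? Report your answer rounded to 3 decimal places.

16.007

Per component, I: μ=9.3, E[X²]=86.85; II: μ=7.4, E[X²]=109.52; III: μ=3.4, E[X²]=23.12.
E[X] = 0.666667·9.3 + 0.166667·7.4 + 0.166667·3.4 = 8.
E[X²] = 0.666667·86.85 + 0.166667·109.52 + 0.166667·23.12 = 80.0067.
Var(X) = E[X²] − (E[X])² = 80.0067 − 64 = 16.0067.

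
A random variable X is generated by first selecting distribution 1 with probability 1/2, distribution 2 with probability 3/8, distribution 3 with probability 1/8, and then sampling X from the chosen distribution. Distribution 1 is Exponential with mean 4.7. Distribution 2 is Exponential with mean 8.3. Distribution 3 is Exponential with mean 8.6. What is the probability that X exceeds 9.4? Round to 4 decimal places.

Conditional on each component, P(X > 9.4): 1: 0.135335; 2: 0.322217; 3: 0.335202.
By total probability, P(X > 9.4) = 0.5·0.135335 + 0.375·0.322217 + 0.125·0.335202 = 0.230399.

0.2304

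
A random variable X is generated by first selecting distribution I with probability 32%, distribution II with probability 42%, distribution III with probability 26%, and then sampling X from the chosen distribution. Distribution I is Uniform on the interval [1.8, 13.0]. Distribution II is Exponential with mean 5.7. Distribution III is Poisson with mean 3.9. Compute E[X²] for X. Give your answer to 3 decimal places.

For each component E[X²] = Var + (mean)², giving I: 65.2133; II: 64.98; III: 19.11.
Overall E[X²] = 0.32·65.2133 + 0.42·64.98 + 0.26·19.11 = 53.1285.

53.128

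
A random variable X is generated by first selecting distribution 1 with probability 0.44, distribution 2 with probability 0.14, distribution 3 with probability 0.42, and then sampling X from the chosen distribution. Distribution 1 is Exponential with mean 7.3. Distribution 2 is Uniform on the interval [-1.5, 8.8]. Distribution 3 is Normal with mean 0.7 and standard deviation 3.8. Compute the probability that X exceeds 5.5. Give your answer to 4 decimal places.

Conditional on each component, P(X > 5.5): 1: 0.470752; 2: 0.320388; 3: 0.103266.
By total probability, P(X > 5.5) = 0.44·0.470752 + 0.14·0.320388 + 0.42·0.103266 = 0.295357.

0.2954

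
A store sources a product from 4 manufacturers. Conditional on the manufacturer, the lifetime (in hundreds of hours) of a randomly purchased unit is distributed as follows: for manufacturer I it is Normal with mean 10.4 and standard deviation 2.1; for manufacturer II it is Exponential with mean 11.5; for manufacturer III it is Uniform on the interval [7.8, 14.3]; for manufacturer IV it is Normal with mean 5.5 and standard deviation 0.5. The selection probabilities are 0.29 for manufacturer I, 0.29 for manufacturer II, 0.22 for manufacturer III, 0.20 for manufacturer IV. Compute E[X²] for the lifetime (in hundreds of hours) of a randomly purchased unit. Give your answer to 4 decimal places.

143.0874

For each component E[X²] = Var + (mean)², giving I: 112.57; II: 264.5; III: 125.623; IV: 30.5.
Overall E[X²] = 0.29·112.57 + 0.29·264.5 + 0.22·125.623 + 0.2·30.5 = 143.087.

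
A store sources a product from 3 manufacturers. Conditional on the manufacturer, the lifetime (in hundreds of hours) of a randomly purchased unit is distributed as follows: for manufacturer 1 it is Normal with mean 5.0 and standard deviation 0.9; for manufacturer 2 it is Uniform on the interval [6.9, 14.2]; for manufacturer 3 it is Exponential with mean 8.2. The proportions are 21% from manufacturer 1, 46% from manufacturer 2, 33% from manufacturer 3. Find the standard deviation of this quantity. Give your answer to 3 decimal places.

Per component, 1: μ=5, E[X²]=25.81; 2: μ=10.55, E[X²]=115.743; 3: μ=8.2, E[X²]=134.48.
E[X] = 0.21·5 + 0.46·10.55 + 0.33·8.2 = 8.609.
E[X²] = 0.21·25.81 + 0.46·115.743 + 0.33·134.48 = 103.04.
Var(X) = E[X²] − (E[X])² = 103.04 − 74.1149 = 28.9256.
SD(X) = √28.9256 = 5.37825.

5.378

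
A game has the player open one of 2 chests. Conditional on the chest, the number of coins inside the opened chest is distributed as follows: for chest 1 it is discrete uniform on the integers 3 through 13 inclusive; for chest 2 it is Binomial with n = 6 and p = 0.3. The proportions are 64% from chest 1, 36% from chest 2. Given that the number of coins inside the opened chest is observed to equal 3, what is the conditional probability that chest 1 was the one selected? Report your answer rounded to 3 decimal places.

0.466

Likelihoods P(X=3 | ·): 1: 0.0909091; 2: 0.18522.
Posterior ∝ prior × likelihood. Numerator for 1: 0.64·0.0909091 = 0.0581818.
Normalizing constant: 0.64·0.0909091 + 0.36·0.18522 = 0.124861.
P(1 | observation) = 0.0581818 / 0.124861 = 0.465973.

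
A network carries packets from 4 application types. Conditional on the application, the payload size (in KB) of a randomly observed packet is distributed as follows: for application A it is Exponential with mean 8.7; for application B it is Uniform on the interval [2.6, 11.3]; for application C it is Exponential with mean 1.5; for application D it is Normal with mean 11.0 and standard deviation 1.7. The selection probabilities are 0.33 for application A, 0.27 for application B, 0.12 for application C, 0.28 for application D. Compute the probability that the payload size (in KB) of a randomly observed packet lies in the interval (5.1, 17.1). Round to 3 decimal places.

Conditional on each application, P(5.1 < X < 17.1): A: 0.41635; B: 0.712644; C: 0.0333621; D: 0.999574.
By total probability, P(5.1 < X < 17.1) = 0.33·0.41635 + 0.27·0.712644 + 0.12·0.0333621 + 0.28·0.999574 = 0.613694.

0.614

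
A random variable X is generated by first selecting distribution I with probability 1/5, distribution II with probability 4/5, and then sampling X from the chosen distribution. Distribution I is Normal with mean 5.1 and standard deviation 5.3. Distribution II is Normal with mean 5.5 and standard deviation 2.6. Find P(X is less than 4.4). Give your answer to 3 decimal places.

Conditional on each component, P(X < 4.4): I: 0.447462; II: 0.33612.
By total probability, P(X < 4.4) = 0.2·0.447462 + 0.8·0.33612 = 0.358388.

0.358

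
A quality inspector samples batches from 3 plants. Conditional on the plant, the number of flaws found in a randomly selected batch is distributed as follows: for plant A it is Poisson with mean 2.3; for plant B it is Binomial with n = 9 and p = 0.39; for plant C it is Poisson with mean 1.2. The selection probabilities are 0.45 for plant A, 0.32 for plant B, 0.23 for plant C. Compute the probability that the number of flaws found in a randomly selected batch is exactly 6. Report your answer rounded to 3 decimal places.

Conditional on each plant, P(X = 6): A: 0.0206138; B: 0.0670898; C: 0.00124911.
By total probability, P(X = 6) = 0.45·0.0206138 + 0.32·0.0670898 + 0.23·0.00124911 = 0.0310322.

0.031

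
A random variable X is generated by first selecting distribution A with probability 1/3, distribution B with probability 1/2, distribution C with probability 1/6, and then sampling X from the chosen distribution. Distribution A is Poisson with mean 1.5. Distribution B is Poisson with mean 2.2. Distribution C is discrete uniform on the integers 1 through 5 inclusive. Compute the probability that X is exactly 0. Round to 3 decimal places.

0.130

Conditional on each component, P(X = 0): A: 0.22313; B: 0.110803; C: 0.
By total probability, P(X = 0) = 0.333333·0.22313 + 0.5·0.110803 + 0.166667·0 = 0.129778.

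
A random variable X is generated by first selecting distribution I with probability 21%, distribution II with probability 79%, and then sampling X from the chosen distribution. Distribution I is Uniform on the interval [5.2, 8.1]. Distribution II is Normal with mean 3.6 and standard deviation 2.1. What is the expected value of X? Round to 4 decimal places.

4.2405

Component means — I: 6.65; II: 3.6.
E[X] = 0.21·6.65 + 0.79·3.6 = 4.2405.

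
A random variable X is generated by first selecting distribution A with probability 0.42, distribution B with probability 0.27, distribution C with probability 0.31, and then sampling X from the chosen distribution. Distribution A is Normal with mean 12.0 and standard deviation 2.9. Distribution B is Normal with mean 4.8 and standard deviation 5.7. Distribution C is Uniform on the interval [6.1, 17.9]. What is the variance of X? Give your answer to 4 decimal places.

Per component, A: μ=12, E[X²]=152.41; B: μ=4.8, E[X²]=55.53; C: μ=12, E[X²]=155.603.
E[X] = 0.42·12 + 0.27·4.8 + 0.31·12 = 10.056.
E[X²] = 0.42·152.41 + 0.27·55.53 + 0.31·155.603 = 127.242.
Var(X) = E[X²] − (E[X])² = 127.242 − 101.123 = 26.1192.

26.1192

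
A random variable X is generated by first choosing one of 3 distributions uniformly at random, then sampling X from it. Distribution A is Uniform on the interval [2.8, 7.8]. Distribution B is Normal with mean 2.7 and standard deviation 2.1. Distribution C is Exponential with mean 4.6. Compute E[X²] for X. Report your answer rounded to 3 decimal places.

For each component E[X²] = Var + (mean)², giving A: 30.1733; B: 11.7; C: 42.32.
Overall E[X²] = 0.333333·30.1733 + 0.333333·11.7 + 0.333333·42.32 = 28.0644.

28.064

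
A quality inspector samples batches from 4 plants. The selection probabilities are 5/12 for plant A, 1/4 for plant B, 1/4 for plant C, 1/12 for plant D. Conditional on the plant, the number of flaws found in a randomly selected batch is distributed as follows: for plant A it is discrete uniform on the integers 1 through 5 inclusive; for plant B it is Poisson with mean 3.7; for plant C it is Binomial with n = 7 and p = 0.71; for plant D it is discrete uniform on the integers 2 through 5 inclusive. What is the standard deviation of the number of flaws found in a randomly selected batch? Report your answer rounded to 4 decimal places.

Per component, A: μ=3, E[X²]=11; B: μ=3.7, E[X²]=17.39; C: μ=4.97, E[X²]=26.1422; D: μ=3.5, E[X²]=13.5.
E[X] = 0.416667·3 + 0.25·3.7 + 0.25·4.97 + 0.0833333·3.5 = 3.70917.
E[X²] = 0.416667·11 + 0.25·17.39 + 0.25·26.1422 + 0.0833333·13.5 = 16.5914.
Var(X) = E[X²] − (E[X])² = 16.5914 − 13.7579 = 2.83347.
SD(X) = √2.83347 = 1.68329.

1.6833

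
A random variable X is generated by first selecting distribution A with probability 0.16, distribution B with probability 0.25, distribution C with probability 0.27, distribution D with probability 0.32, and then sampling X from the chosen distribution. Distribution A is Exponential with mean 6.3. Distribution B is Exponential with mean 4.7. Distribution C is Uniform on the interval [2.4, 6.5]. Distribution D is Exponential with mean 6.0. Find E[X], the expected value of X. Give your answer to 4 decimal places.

5.3045

Component means — A: 6.3; B: 4.7; C: 4.45; D: 6.
E[X] = 0.16·6.3 + 0.25·4.7 + 0.27·4.45 + 0.32·6 = 5.3045.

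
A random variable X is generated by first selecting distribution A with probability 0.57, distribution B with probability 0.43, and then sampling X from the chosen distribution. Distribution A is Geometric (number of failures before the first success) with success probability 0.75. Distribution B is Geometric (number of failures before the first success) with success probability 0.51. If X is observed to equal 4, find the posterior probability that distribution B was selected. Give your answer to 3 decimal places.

Likelihoods P(X=4 | ·): A: 0.00292969; B: 0.0294005.
Posterior ∝ prior × likelihood. Numerator for B: 0.43·0.0294005 = 0.0126422.
Normalizing constant: 0.57·0.00292969 + 0.43·0.0294005 = 0.0143121.
P(B | observation) = 0.0126422 / 0.0143121 = 0.883321.

0.883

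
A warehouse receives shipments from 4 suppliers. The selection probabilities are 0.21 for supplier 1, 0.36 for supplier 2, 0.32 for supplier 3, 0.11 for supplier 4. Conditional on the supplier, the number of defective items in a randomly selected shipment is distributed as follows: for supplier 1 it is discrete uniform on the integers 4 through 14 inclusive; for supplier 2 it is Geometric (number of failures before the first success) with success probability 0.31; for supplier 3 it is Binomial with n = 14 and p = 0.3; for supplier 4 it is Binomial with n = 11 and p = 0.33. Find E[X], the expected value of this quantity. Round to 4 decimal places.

Component means — 1: 9; 2: 2.22581; 3: 4.2; 4: 3.63.
E[X] = 0.21·9 + 0.36·2.22581 + 0.32·4.2 + 0.11·3.63 = 4.43459.

4.4346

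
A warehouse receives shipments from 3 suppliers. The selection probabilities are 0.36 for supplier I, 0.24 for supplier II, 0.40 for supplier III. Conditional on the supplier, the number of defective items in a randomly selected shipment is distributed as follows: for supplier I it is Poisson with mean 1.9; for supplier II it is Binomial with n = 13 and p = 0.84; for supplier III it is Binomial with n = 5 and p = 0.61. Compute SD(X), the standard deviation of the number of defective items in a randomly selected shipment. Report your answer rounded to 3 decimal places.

3.840

Per component, I: μ=1.9, E[X²]=5.51; II: μ=10.92, E[X²]=120.994; III: μ=3.05, E[X²]=10.492.
E[X] = 0.36·1.9 + 0.24·10.92 + 0.4·3.05 = 4.5248.
E[X²] = 0.36·5.51 + 0.24·120.994 + 0.4·10.492 = 35.2189.
Var(X) = E[X²] − (E[X])² = 35.2189 − 20.4738 = 14.745.
SD(X) = √14.745 = 3.83993.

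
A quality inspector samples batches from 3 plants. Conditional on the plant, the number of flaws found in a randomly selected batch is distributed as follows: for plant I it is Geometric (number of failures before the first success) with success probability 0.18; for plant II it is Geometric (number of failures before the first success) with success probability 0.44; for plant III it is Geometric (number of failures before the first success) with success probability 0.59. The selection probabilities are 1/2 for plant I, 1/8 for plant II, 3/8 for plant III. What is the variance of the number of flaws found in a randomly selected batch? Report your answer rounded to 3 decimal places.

16.941

Per component, I: μ=4.55556, E[X²]=46.0617; II: μ=1.27273, E[X²]=4.5124; III: μ=0.694915, E[X²]=1.66073.
E[X] = 0.5·4.55556 + 0.125·1.27273 + 0.375·0.694915 = 2.69746.
E[X²] = 0.5·46.0617 + 0.125·4.5124 + 0.375·1.66073 = 24.2177.
Var(X) = E[X²] − (E[X])² = 24.2177 − 7.2763 = 16.9414.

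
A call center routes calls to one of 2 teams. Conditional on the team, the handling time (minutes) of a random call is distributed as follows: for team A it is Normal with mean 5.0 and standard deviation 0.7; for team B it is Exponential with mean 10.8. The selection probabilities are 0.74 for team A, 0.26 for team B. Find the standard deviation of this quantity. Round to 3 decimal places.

Per component, A: μ=5, E[X²]=25.49; B: μ=10.8, E[X²]=233.28.
E[X] = 0.74·5 + 0.26·10.8 = 6.508.
E[X²] = 0.74·25.49 + 0.26·233.28 = 79.5154.
Var(X) = E[X²] − (E[X])² = 79.5154 − 42.3541 = 37.1613.
SD(X) = √37.1613 = 6.09601.

6.096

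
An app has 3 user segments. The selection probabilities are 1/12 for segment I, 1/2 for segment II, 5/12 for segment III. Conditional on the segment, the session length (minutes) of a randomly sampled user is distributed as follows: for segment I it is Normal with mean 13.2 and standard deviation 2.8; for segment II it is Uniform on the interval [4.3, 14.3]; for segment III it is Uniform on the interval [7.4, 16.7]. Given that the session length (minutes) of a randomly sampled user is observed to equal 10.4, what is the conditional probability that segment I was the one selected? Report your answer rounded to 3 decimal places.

Likelihoods f(10.4 | ·): I: 0.0864181; II: 0.1; III: 0.107527.
Posterior ∝ prior × likelihood. Numerator for I: 0.0833333·0.0864181 = 0.00720151.
Normalizing constant: 0.0833333·0.0864181 + 0.5·0.1 + 0.416667·0.107527 = 0.102004.
P(I | observation) = 0.00720151 / 0.102004 = 0.0706.

0.071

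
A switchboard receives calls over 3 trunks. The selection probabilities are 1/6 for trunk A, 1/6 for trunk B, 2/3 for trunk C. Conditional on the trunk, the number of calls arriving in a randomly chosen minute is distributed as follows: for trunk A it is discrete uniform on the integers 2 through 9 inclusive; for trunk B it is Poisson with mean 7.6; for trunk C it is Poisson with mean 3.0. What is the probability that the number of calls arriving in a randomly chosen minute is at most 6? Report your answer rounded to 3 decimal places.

0.809

Conditional on each trunk, P(X ≤ 6): A: 0.625; B: 0.364621; C: 0.966491.
By total probability, P(X ≤ 6) = 0.166667·0.625 + 0.166667·0.364621 + 0.666667·0.966491 = 0.809264.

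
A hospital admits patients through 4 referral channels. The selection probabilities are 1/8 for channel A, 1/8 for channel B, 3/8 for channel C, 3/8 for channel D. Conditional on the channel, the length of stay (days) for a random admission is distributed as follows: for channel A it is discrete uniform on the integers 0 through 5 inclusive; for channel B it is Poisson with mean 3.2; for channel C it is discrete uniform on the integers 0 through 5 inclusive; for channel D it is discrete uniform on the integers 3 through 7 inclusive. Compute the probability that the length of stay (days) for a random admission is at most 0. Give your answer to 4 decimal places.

Conditional on each channel, P(X ≤ 0): A: 0.166667; B: 0.0407622; C: 0.166667; D: 0.
By total probability, P(X ≤ 0) = 0.125·0.166667 + 0.125·0.0407622 + 0.375·0.166667 + 0.375·0 = 0.0884286.

0.0884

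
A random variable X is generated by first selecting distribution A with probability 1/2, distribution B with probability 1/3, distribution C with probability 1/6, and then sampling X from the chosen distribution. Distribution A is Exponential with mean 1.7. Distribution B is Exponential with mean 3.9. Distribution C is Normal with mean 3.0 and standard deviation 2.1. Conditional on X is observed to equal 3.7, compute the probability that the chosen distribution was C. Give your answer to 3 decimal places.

0.311

Likelihoods f(3.7 | ·): A: 0.0667301; B: 0.0992916; C: 0.179706.
Posterior ∝ prior × likelihood. Numerator for C: 0.166667·0.179706 = 0.029951.
Normalizing constant: 0.5·0.0667301 + 0.333333·0.0992916 + 0.166667·0.179706 = 0.0964133.
P(C | observation) = 0.029951 / 0.0964133 = 0.310653.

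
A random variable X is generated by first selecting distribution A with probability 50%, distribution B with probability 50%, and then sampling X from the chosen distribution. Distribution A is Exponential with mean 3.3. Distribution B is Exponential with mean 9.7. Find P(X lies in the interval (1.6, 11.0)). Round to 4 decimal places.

Conditional on each component, P(1.6 < X < 11.0): A: 0.580116; B: 0.5262.
By total probability, P(1.6 < X < 11.0) = 0.5·0.580116 + 0.5·0.5262 = 0.553158.

0.5532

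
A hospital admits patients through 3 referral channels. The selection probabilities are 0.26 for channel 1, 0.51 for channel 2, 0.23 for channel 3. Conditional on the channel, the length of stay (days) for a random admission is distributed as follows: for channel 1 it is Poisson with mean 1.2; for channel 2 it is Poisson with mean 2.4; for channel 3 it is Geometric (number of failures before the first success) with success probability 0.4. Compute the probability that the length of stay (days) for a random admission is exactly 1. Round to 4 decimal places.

0.2602

Conditional on each channel, P(X = 1): 1: 0.361433; 2: 0.217723; 3: 0.24.
By total probability, P(X = 1) = 0.26·0.361433 + 0.51·0.217723 + 0.23·0.24 = 0.260211.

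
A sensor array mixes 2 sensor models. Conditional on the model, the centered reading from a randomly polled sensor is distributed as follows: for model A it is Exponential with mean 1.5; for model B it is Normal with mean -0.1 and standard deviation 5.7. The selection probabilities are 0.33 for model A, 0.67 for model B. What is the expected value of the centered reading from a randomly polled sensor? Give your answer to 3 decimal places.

0.428

Component means — A: 1.5; B: -0.1.
E[X] = 0.33·1.5 + 0.67·-0.1 = 0.428.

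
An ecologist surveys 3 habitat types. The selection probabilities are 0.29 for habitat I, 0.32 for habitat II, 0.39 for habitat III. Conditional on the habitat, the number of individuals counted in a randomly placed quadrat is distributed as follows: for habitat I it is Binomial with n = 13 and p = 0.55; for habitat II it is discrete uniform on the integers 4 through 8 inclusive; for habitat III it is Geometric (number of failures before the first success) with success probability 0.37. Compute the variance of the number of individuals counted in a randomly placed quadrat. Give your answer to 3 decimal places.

Per component, I: μ=7.15, E[X²]=54.34; II: μ=6, E[X²]=38; III: μ=1.7027, E[X²]=7.5011.
E[X] = 0.29·7.15 + 0.32·6 + 0.39·1.7027 = 4.65755.
E[X²] = 0.29·54.34 + 0.32·38 + 0.39·7.5011 = 30.844.
Var(X) = E[X²] − (E[X])² = 30.844 − 21.6928 = 9.15122.

9.151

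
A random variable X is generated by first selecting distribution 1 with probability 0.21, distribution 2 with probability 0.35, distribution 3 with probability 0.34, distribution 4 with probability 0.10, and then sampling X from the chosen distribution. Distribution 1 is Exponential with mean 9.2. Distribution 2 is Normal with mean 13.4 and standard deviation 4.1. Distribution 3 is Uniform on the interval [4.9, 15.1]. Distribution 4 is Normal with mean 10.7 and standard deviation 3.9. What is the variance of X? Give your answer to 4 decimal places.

Per component, 1: μ=9.2, E[X²]=169.28; 2: μ=13.4, E[X²]=196.37; 3: μ=10, E[X²]=108.67; 4: μ=10.7, E[X²]=129.7.
E[X] = 0.21·9.2 + 0.35·13.4 + 0.34·10 + 0.1·10.7 = 11.092.
E[X²] = 0.21·169.28 + 0.35·196.37 + 0.34·108.67 + 0.1·129.7 = 154.196.
Var(X) = E[X²] − (E[X])² = 154.196 − 123.032 = 31.1636.

31.1636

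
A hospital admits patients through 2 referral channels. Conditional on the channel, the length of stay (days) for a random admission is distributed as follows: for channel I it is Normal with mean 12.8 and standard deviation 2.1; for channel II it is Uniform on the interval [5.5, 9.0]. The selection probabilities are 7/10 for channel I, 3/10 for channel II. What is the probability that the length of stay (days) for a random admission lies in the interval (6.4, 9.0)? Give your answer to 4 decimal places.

0.2467

Conditional on each channel, P(6.4 < X < 9.0): I: 0.0340315; II: 0.742857.
By total probability, P(6.4 < X < 9.0) = 0.7·0.0340315 + 0.3·0.742857 = 0.246679.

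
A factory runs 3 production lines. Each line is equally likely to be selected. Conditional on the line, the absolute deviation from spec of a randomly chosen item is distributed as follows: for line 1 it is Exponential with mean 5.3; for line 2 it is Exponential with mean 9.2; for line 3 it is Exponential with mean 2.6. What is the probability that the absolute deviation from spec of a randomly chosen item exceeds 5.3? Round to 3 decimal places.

0.353

Conditional on each line, P(X > 5.3): 1: 0.367879; 2: 0.562094; 3: 0.130229.
By total probability, P(X > 5.3) = 0.333333·0.367879 + 0.333333·0.562094 + 0.333333·0.130229 = 0.353401.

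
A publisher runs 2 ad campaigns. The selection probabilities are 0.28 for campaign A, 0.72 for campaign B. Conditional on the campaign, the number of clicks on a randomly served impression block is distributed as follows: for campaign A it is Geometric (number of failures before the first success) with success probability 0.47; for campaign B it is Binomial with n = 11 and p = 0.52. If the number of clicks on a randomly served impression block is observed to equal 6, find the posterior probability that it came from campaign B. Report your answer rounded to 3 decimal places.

Likelihoods P(X=6 | ·): A: 0.0104172; B: 0.232738.
Posterior ∝ prior × likelihood. Numerator for B: 0.72·0.232738 = 0.167572.
Normalizing constant: 0.28·0.0104172 + 0.72·0.232738 = 0.170489.
P(B | observation) = 0.167572 / 0.170489 = 0.982891.

0.983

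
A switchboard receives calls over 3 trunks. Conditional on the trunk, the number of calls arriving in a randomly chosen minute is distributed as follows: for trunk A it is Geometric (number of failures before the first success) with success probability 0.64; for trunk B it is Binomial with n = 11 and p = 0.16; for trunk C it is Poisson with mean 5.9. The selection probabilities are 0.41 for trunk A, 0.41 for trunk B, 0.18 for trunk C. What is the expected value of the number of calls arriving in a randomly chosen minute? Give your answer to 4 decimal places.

2.0142

Component means — A: 0.5625; B: 1.76; C: 5.9.
E[X] = 0.41·0.5625 + 0.41·1.76 + 0.18·5.9 = 2.01423.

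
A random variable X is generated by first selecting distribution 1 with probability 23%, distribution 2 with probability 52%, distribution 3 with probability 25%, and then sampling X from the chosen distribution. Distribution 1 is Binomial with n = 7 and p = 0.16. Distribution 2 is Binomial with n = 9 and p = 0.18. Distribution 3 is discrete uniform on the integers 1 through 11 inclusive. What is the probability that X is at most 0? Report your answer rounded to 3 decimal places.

0.155

Conditional on each component, P(X ≤ 0): 1: 0.29509; 2: 0.16762; 3: 0.
By total probability, P(X ≤ 0) = 0.23·0.29509 + 0.52·0.16762 + 0.25·0 = 0.155033.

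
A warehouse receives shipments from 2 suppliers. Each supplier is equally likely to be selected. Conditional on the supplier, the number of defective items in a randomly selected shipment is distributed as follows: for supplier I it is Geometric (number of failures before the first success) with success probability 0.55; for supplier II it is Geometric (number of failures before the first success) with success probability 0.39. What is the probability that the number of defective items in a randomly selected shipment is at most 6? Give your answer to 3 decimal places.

Conditional on each supplier, P(X ≤ 6): I: 0.996263; II: 0.968573.
By total probability, P(X ≤ 6) = 0.5·0.996263 + 0.5·0.968573 = 0.982418.

0.982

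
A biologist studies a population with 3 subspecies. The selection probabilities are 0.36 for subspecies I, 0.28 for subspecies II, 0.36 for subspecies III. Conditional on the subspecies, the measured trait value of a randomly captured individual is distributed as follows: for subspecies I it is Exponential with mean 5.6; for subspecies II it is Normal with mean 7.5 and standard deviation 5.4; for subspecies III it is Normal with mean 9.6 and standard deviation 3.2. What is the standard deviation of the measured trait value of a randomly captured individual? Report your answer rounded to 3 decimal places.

5.101

Per component, I: μ=5.6, E[X²]=62.72; II: μ=7.5, E[X²]=85.41; III: μ=9.6, E[X²]=102.4.
E[X] = 0.36·5.6 + 0.28·7.5 + 0.36·9.6 = 7.572.
E[X²] = 0.36·62.72 + 0.28·85.41 + 0.36·102.4 = 83.358.
Var(X) = E[X²] − (E[X])² = 83.358 − 57.3352 = 26.0228.
SD(X) = √26.0228 = 5.10126.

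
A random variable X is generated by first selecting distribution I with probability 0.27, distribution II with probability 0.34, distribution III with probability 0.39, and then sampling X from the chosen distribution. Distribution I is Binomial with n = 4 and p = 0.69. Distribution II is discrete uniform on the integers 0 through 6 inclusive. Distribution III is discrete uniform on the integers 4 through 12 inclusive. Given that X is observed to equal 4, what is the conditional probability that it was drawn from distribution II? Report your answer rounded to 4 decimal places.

0.3172

Likelihoods P(X=4 | ·): I: 0.226671; II: 0.142857; III: 0.111111.
Posterior ∝ prior × likelihood. Numerator for II: 0.34·0.142857 = 0.0485714.
Normalizing constant: 0.27·0.226671 + 0.34·0.142857 + 0.39·0.111111 = 0.153106.
P(II | observation) = 0.0485714 / 0.153106 = 0.317241.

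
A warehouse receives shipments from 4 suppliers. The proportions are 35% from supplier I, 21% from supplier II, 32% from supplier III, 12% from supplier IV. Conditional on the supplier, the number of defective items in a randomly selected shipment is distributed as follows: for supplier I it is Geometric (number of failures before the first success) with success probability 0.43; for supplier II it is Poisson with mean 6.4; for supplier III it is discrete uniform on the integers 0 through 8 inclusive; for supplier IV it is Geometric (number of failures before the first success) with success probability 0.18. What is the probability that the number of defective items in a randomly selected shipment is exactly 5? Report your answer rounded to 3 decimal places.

0.084

Conditional on each supplier, P(X = 5): I: 0.0258728; II: 0.148674; III: 0.111111; IV: 0.0667332.
By total probability, P(X = 5) = 0.35·0.0258728 + 0.21·0.148674 + 0.32·0.111111 + 0.12·0.0667332 = 0.0838405.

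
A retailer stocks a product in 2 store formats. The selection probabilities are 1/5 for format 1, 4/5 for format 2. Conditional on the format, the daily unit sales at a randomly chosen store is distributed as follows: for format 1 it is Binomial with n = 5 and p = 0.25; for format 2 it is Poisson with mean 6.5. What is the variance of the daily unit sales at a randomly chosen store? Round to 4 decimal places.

Per component, 1: μ=1.25, E[X²]=2.5; 2: μ=6.5, E[X²]=48.75.
E[X] = 0.2·1.25 + 0.8·6.5 = 5.45.
E[X²] = 0.2·2.5 + 0.8·48.75 = 39.5.
Var(X) = E[X²] − (E[X])² = 39.5 − 29.7025 = 9.7975.

9.7975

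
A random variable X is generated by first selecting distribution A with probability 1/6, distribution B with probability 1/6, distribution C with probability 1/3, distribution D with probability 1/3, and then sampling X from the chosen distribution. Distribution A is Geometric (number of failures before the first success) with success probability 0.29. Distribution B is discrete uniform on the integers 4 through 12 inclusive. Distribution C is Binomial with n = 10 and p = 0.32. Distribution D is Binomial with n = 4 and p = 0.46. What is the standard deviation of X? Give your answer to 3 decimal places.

Per component, A: μ=2.44828, E[X²]=14.4364; B: μ=8, E[X²]=70.6667; C: μ=3.2, E[X²]=12.416; D: μ=1.84, E[X²]=4.3792.
E[X] = 0.166667·2.44828 + 0.166667·8 + 0.333333·3.2 + 0.333333·1.84 = 3.42138.
E[X²] = 0.166667·14.4364 + 0.166667·70.6667 + 0.333333·12.416 + 0.333333·4.3792 = 19.7822.
Var(X) = E[X²] − (E[X])² = 19.7822 − 11.7058 = 8.07641.
SD(X) = √8.07641 = 2.8419.

2.842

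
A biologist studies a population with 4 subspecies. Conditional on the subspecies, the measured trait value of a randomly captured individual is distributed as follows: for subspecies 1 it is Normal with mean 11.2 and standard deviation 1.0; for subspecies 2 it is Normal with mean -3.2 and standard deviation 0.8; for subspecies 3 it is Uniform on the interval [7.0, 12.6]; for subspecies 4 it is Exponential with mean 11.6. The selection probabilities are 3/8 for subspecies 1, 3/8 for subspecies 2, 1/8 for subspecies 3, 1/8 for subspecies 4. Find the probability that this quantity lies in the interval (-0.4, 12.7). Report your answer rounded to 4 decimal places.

Conditional on each subspecies, P(-0.4 < X < 12.7): 1: 0.933193; 2: 0.000232629; 3: 1; 4: 0.665403.
By total probability, P(-0.4 < X < 12.7) = 0.375·0.933193 + 0.375·0.000232629 + 0.125·1 + 0.125·0.665403 = 0.55821.

0.5582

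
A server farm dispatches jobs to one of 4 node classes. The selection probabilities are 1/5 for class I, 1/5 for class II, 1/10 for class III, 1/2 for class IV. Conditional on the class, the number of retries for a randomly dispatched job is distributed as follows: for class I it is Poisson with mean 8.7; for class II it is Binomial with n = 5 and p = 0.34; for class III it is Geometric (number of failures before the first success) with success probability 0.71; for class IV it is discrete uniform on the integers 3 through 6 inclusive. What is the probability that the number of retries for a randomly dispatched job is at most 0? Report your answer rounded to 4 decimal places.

Conditional on each class, P(X ≤ 0): I: 0.000166586; II: 0.125233; III: 0.71; IV: 0.
By total probability, P(X ≤ 0) = 0.2·0.000166586 + 0.2·0.125233 + 0.1·0.71 + 0.5·0 = 0.09608.

0.0961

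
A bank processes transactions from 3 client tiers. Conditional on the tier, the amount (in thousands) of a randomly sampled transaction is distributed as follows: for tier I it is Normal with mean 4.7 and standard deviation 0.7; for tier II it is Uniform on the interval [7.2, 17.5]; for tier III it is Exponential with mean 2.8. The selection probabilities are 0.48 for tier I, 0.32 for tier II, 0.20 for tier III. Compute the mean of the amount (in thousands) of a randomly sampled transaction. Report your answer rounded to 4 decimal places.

Component means — I: 4.7; II: 12.35; III: 2.8.
E[X] = 0.48·4.7 + 0.32·12.35 + 0.2·2.8 = 6.768.

6.7680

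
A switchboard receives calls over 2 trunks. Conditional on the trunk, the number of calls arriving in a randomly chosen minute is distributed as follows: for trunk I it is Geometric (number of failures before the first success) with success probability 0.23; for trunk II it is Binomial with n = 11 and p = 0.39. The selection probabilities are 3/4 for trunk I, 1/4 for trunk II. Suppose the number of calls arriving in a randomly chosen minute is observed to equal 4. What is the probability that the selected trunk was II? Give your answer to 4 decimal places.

Likelihoods P(X=4 | ·): I: 0.080852; II: 0.239928.
Posterior ∝ prior × likelihood. Numerator for II: 0.25·0.239928 = 0.059982.
Normalizing constant: 0.75·0.080852 + 0.25·0.239928 = 0.120621.
P(II | observation) = 0.059982 / 0.120621 = 0.497277.

0.4973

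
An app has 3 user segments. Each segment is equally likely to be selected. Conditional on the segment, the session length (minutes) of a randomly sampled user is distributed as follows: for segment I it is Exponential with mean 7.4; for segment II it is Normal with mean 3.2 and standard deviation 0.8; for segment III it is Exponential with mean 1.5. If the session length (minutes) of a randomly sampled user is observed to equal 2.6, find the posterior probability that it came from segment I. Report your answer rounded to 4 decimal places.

0.1614

Likelihoods f(2.6 | ·): I: 0.0950995; II: 0.376422; III: 0.117796.
Posterior ∝ prior × likelihood. Numerator for I: 0.333333·0.0950995 = 0.0316998.
Normalizing constant: 0.333333·0.0950995 + 0.333333·0.376422 + 0.333333·0.117796 = 0.196439.
P(I | observation) = 0.0316998 / 0.196439 = 0.161372.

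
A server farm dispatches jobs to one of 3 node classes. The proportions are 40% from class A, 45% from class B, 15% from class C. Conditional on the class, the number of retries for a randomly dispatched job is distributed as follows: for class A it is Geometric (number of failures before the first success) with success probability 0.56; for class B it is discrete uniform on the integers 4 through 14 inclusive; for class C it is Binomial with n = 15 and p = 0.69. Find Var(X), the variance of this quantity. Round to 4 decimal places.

23.2995

Per component, A: μ=0.785714, E[X²]=2.02041; B: μ=9, E[X²]=91; C: μ=10.35, E[X²]=110.331.
E[X] = 0.4·0.785714 + 0.45·9 + 0.15·10.35 = 5.91679.
E[X²] = 0.4·2.02041 + 0.45·91 + 0.15·110.331 = 58.3078.
Var(X) = E[X²] − (E[X])² = 58.3078 − 35.0084 = 23.2995.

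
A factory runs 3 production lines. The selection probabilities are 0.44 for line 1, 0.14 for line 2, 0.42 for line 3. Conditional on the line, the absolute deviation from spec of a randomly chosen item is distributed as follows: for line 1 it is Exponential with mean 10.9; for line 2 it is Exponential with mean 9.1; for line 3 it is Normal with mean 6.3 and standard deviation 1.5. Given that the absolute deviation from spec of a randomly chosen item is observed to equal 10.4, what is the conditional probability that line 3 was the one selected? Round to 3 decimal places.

Likelihoods f(10.4 | ·): 1: 0.0353346; 2: 0.0350447; 3: 0.00634582.
Posterior ∝ prior × likelihood. Numerator for 3: 0.42·0.00634582 = 0.00266524.
Normalizing constant: 0.44·0.0353346 + 0.14·0.0350447 + 0.42·0.00634582 = 0.0231187.
P(3 | observation) = 0.00266524 / 0.0231187 = 0.115285.

0.115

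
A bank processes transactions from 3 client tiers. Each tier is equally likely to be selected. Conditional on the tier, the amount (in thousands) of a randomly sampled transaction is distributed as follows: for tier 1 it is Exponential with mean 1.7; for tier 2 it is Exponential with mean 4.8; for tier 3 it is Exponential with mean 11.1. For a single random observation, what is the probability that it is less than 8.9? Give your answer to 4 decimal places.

0.7965

Conditional on each tier, P(X < 8.9): 1: 0.994675; 2: 0.843417; 3: 0.55148.
By total probability, P(X < 8.9) = 0.333333·0.994675 + 0.333333·0.843417 + 0.333333·0.55148 = 0.796524.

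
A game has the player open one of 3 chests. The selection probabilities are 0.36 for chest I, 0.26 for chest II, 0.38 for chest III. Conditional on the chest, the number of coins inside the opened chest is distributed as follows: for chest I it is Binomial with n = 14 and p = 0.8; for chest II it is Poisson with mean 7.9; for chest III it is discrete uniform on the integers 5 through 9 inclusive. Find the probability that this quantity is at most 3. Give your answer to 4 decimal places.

0.0118

Conditional on each chest, P(X ≤ 3): I: 4.06471e-06; II: 0.0453338; III: 0.
By total probability, P(X ≤ 3) = 0.36·4.06471e-06 + 0.26·0.0453338 + 0.38·0 = 0.0117883.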